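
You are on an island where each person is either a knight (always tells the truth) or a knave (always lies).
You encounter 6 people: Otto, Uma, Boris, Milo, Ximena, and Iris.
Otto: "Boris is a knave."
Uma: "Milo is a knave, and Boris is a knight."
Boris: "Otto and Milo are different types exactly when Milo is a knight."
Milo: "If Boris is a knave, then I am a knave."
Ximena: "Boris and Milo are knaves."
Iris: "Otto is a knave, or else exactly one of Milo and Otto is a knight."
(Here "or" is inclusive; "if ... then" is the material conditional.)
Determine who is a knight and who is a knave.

Otto (knave): "Boris is a knave" — false. ✓
Since Uma is a knave, "Milo is a knave, and Boris is a knight" needs to be false, which holds.
Boris is a knight, and the claim "Otto and Milo are different types exactly when Milo is a knight" is indeed true.
Milo is a knight; "if Boris is a knave, then I am a knave" is true, as required.
Ximena is a knave, and the claim "Boris and Milo are knaves" is indeed false.
Iris (knight): "Otto is a knave, or else exactly one of Milo and Otto is a knight" — true. ✓

Otto is a knave, Uma is a knave, Boris is a knight, Milo is a knight, Ximena is a knave, and Iris is a knight.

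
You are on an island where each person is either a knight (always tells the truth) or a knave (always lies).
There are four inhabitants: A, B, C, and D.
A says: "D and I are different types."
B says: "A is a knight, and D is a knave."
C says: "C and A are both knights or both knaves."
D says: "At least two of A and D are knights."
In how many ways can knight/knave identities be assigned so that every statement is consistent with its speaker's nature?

2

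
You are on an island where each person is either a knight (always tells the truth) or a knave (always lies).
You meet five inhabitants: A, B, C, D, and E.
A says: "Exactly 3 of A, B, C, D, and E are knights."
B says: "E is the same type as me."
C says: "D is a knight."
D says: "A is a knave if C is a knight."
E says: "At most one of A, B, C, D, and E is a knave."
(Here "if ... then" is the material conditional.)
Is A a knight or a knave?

Consistent assignments: {A=knave, B=knight, C=knight, D=knight, E=knight}
In every consistent assignment, A is a knave.

A is a knave.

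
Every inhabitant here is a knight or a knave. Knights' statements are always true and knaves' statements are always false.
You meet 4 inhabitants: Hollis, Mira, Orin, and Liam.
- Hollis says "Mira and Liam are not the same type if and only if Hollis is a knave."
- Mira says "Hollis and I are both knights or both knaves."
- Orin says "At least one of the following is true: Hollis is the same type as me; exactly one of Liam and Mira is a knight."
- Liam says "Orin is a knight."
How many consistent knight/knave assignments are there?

Consistent assignments:
  Hollis=knight, Mira=knight, Orin=knight, Liam=knight
  Hollis=knight, Mira=knave, Orin=knave, Liam=knave

2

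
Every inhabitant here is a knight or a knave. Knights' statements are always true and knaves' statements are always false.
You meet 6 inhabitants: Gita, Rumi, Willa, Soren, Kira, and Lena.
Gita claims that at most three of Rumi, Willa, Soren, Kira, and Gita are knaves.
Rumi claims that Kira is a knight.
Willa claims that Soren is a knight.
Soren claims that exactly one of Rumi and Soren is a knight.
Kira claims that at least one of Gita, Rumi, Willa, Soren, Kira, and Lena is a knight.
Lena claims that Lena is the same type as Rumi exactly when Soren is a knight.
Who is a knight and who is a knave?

Gita is a knave, Rumi is a knave, Willa is a knave, Soren is a knave, Kira is a knave, and Lena is a knave.

Gita (knave): "at most three of Rumi, Willa, Soren, Kira, and Gita are knaves" — False. ✓
Rumi is a knave, and the claim "Kira is a knight" is indeed False.
Willa (knave): "Soren is a knight" — False. ✓
Since Soren is a knave, "exactly one of Rumi and Soren is a knight" needs to be False, which holds.
Kira is a knave, and the claim "at least one of Gita, Rumi, Willa, Soren, Kira, and Lena is a knight" is indeed False.
Lena is a knave, and the claim "Lena is the same type as Rumi exactly when Soren is a knight" is indeed False.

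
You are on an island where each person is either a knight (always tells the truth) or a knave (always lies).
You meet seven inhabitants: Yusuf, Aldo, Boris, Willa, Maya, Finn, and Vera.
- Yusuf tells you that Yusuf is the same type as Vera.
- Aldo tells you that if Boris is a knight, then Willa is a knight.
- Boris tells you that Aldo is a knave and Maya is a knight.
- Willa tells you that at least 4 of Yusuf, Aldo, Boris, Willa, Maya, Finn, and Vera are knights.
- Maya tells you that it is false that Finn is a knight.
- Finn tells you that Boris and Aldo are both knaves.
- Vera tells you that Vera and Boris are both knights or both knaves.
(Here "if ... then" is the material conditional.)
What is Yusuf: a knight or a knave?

Consistent assignments: {Yusuf=knave, Aldo=knave, Boris=knight, Willa=knave, Maya=knight, Finn=knave, Vera=knight}
In every consistent assignment, Yusuf is a knave.

Yusuf is a knave.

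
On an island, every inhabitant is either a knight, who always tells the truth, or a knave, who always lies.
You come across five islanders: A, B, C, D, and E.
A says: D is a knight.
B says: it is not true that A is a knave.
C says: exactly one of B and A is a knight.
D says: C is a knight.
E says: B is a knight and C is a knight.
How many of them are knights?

0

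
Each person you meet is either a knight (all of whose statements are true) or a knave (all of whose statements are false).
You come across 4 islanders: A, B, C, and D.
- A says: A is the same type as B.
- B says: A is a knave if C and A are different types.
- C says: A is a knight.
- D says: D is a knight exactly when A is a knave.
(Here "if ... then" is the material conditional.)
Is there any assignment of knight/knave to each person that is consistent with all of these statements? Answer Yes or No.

Yes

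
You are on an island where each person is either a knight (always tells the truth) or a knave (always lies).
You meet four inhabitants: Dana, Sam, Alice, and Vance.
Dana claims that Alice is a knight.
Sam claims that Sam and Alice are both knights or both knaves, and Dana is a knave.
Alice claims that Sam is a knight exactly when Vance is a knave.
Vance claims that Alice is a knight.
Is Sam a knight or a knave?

Consistent assignments: {Dana=knight, Sam=knave, Alice=knight, Vance=knight}
In every consistent assignment, Sam is a knave.

Sam is a knave.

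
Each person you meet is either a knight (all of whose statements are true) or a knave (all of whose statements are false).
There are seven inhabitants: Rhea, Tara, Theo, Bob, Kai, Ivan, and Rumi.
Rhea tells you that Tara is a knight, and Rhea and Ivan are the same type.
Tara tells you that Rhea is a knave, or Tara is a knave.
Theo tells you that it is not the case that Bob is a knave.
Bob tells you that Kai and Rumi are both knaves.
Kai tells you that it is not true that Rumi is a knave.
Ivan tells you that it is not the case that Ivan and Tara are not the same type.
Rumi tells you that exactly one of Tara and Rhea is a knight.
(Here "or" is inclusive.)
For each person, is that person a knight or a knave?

Rhea is a knave, and the claim "Tara is a knight, and Rhea and Ivan are the same type" is indeed False.
Tara (knight): "Rhea is a knave, or Tara is a knave" — True. ✓
Theo is a knave, so "it is not the case that Bob is a knave" must be False — and it is.
Bob is a knave, so "Kai and Rumi are both knaves" must be False — and it is.
Kai is a knight, so "it is not true that Rumi is a knave" must be True — and it is.
Ivan is a knight, so "it is not the case that Ivan and Tara are not the same type" must be True — and it is.
Since Rumi is a knight, "exactly one of Tara and Rhea is a knight" needs to be True, which holds.

Rhea is a knave, Tara is a knight, Theo is a knave, Bob is a knave, Kai is a knight, Ivan is a knight, and Rumi is a knight.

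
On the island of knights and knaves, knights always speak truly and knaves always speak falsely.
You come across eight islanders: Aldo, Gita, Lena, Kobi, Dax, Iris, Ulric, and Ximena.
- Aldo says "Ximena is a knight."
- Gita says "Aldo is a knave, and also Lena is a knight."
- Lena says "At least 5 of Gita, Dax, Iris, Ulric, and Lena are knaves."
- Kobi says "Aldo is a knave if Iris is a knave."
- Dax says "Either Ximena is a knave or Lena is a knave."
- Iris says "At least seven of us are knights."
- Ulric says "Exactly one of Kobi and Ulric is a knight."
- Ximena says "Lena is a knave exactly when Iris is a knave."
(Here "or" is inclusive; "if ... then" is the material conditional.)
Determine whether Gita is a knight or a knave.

Gita is a knave.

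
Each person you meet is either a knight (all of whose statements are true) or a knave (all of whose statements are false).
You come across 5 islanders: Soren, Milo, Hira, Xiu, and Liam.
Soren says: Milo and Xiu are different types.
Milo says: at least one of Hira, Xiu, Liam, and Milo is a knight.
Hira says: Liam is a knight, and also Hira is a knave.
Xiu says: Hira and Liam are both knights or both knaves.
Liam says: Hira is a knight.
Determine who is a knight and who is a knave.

Knights: Milo and Xiu. Knaves: Soren, Hira, and Liam.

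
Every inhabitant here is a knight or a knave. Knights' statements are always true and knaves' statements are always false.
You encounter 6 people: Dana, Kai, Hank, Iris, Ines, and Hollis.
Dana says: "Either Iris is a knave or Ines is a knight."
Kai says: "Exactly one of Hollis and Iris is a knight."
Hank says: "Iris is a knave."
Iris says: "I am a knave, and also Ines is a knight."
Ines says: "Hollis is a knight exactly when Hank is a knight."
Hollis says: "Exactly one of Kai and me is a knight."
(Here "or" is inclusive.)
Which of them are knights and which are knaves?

Knights: Dana and Hank. Knaves: Kai, Iris, Ines, and Hollis.

Dana is a knight, so "either Iris is a knave or Ines is a knight" must be true — and it is.
As a knave, Kai's statement "exactly one of Hollis and Iris is a knight" should be false; it is.
As a knight, Hank's statement "Iris is a knave" should be true; it is.
As a knave, Iris's statement "I am a knave, and also Ines is a knight" should be false; it is.
Ines is a knave, so "Hollis is a knight exactly when Hank is a knight" must be false — and it is.
Hollis is a knave, so "exactly one of Kai and me is a knight" must be false — and it is.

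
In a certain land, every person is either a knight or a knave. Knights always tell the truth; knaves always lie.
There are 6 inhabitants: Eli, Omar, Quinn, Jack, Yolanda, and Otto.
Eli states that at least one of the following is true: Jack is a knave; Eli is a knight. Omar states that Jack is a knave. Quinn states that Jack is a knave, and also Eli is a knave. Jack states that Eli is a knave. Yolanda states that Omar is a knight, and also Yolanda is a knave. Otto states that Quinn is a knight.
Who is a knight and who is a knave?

Eli (knave): "at least one of the following is true: Jack is a knave; Eli is a knight" — false. ✓
Omar is a knave, and the claim "Jack is a knave" is indeed false.
Quinn is a knave, so "Jack is a knave, and also Eli is a knave" must be false — and it is.
Jack is a knight, so "Eli is a knave" must be True — and it is.
Yolanda is a knave, and the claim "Omar is a knight, and also Yolanda is a knave" is indeed false.
Since Otto is a knave, "Quinn is a knight" needs to be false, which holds.

Eli is a knave, Omar is a knave, Quinn is a knave, Jack is a knight, Yolanda is a knave, and Otto is a knave.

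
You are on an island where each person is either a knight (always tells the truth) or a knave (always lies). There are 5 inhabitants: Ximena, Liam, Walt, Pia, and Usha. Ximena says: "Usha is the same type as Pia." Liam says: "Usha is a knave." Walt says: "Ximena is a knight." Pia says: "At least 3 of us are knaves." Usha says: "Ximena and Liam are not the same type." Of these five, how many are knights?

3

The unique consistent assignment is Ximena=knight, Liam=knight, Walt=knight, Pia=knave, Usha=knave.
That has 3 knights.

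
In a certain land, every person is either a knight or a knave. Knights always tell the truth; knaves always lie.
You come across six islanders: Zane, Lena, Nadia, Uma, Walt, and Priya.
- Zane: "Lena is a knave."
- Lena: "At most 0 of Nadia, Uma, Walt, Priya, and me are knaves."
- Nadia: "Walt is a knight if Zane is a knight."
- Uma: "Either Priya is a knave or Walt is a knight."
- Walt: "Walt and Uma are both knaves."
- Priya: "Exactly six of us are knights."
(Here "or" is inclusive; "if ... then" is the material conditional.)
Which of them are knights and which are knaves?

Zane is a knight; "Lena is a knave" is true, as required.
Lena (knave): "at most 0 of Nadia, Uma, Walt, Priya, and me are knaves" — false. ✓
Since Nadia is a knave, "Walt is a knight if Zane is a knight" needs to be false, which holds.
Uma is a knight, so "either Priya is a knave or Walt is a knight" must be true — and it is.
Walt is a knave, so "Walt and Uma are both knaves" must be false — and it is.
Priya is a knave, and the claim "exactly six of us are knights" is indeed false.

Knights: Zane and Uma. Knaves: Lena, Nadia, Walt, and Priya.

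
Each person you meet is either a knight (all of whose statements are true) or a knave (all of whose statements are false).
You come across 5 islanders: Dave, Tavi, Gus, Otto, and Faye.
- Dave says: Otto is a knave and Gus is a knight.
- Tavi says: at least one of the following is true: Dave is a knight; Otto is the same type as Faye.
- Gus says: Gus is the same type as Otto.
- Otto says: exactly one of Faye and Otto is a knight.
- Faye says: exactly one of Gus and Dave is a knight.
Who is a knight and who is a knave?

Knights: Otto. Knaves: Dave, Tavi, Gus, and Faye.

Dave is a knave, so "Otto is a knave and Gus is a knight" must be false — and it is.
As a knave, Tavi's statement "at least one of the following is true: Dave is a knight; Otto is the same type as Faye" should be false; it is.
Gus (knave): "Gus is the same type as Otto" — false. ✓
Otto (knight): "exactly one of Faye and Otto is a knight" — True. ✓
Faye is a knave, so "exactly one of Gus and Dave is a knight" must be false — and it is.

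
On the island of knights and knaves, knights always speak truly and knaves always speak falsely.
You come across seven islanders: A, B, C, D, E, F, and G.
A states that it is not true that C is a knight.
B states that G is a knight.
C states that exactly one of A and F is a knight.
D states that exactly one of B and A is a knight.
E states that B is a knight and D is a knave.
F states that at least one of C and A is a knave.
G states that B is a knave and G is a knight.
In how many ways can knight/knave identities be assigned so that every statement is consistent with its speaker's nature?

2

Consistent assignments:
  A=knight, B=knave, C=knave, D=knight, E=knave, F=knight, G=knave
  A=knave, B=knave, C=knight, D=knave, E=knave, F=knight, G=knave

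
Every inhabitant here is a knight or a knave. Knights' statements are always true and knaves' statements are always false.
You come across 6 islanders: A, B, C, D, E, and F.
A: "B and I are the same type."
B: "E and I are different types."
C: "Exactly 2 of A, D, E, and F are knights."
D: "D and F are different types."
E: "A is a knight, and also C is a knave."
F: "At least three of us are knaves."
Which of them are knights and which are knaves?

Knights: A, B, C, and D. Knaves: E and F.

A (knight): "B and I are the same type" — true. ✓
As a knight, B's statement "E and I are different types" should be true; it is.
C (knight): "exactly 2 of A, D, E, and F are knights" — true. ✓
D is a knight, so "D and F are different types" must be true — and it is.
E is a knave; "A is a knight, and also C is a knave" is False, as required.
As a knave, F's statement "at least three of us are knaves" should be False; it is.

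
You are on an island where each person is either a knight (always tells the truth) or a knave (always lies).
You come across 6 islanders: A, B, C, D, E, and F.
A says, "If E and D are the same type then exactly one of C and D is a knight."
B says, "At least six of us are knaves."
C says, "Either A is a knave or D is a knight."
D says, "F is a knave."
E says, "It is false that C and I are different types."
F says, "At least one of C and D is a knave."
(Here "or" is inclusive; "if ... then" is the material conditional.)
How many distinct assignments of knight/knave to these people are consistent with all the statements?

2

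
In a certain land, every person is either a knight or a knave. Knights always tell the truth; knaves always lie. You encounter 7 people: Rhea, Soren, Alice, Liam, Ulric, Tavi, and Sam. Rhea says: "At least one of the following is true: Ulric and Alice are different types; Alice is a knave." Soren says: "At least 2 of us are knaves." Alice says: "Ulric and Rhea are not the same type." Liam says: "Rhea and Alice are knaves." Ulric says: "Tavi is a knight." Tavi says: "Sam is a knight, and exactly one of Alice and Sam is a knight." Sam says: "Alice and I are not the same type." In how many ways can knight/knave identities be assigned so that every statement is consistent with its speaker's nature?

1

Consistent assignments:
  Rhea=knight, Soren=knight, Alice=knave, Liam=knave, Ulric=knight, Tavi=knight, Sam=knight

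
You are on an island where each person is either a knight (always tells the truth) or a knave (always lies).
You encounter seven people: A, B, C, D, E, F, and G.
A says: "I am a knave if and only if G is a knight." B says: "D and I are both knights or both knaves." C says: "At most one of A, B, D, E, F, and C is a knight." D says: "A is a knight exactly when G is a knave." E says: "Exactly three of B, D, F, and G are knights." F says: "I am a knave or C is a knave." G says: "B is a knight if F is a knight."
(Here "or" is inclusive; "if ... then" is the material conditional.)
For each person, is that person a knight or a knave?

Knights: A, D, and F. Knaves: B, C, E, and G.

A is a knight, and the claim "I am a knave if and only if G is a knight" is indeed true.
Since B is a knave, "D and I are both knights or both knaves" needs to be false, which holds.
C is a knave, so "at most one of A, B, D, E, F, and C is a knight" must be false — and it is.
D is a knight, and the claim "A is a knight exactly when G is a knave" is indeed true.
As a knave, E's statement "exactly three of B, D, F, and G are knights" should be false; it is.
F is a knight, so "I am a knave or C is a knave" must be true — and it is.
As a knave, G's statement "B is a knight if F is a knight" should be false; it is.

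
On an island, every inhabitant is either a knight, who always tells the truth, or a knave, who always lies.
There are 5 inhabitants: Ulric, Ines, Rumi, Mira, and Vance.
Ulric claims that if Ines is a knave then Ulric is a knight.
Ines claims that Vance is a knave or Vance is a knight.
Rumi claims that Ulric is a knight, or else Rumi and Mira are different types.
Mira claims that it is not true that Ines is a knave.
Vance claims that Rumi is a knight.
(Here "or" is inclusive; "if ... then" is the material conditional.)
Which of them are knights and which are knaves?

Ulric is a knight, Ines is a knight, Rumi is a knight, Mira is a knight, and Vance is a knight.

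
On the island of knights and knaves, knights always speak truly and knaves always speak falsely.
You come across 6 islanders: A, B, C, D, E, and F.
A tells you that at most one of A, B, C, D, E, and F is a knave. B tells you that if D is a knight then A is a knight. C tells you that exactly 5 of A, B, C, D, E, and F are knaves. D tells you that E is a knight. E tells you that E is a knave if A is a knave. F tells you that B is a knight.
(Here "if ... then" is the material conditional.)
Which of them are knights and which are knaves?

Knights: A, B, D, E, and F. Knaves: C.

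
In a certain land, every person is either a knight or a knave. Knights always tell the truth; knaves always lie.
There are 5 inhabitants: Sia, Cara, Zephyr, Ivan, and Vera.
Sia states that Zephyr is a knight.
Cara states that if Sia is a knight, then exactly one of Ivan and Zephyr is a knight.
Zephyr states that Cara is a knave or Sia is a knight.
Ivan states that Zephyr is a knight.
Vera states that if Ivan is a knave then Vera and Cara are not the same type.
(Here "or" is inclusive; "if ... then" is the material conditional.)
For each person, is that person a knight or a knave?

Sia is a knight, Cara is a knave, Zephyr is a knight, Ivan is a knight, and Vera is a knight.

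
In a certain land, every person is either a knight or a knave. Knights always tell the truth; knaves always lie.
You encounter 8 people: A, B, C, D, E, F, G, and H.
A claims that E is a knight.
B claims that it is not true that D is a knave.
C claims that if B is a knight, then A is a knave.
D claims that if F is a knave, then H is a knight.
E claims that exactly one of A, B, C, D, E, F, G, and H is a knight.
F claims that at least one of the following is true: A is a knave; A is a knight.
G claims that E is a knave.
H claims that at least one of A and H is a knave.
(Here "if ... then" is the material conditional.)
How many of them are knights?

The unique consistent assignment is A=knave, B=knight, C=knight, D=knight, E=knave, F=knight, G=knight, H=knight.
That has 6 knights.

6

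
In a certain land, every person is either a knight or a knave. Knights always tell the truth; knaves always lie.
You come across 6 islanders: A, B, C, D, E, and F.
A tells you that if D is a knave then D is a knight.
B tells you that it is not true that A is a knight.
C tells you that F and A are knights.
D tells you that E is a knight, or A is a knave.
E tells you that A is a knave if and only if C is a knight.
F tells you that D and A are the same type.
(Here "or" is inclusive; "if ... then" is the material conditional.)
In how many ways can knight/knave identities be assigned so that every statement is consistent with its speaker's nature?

0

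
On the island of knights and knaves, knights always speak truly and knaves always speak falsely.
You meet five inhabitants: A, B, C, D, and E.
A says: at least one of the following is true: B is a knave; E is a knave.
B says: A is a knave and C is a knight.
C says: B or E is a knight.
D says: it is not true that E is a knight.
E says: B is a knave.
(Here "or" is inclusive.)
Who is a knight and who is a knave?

Suppose A is a knave. Then A's statement "at least one of the following is true: B is a knave; E is a knave" would have to be false. Checking the 16 ways to assign the others, none is consistent with every speaker.
(For instance, with B=knave, C=knight, D=knave, E=knight, A's claim "at least one of the following is true: B is a knave; E is a knave" comes out true where it would need to be false.)
So A must be a knight, making "at least one of the following is true: B is a knave; E is a knave" true. Taking A=knight, B=knave, C=knight, D=knave, E=knight, each remaining statement checks out:
  B (knave): "A is a knave and C is a knight" — false. ✓
  C (knight): "B or E is a knight" — true. ✓
  D (knave): "it is not true that E is a knight" — false. ✓
  E (knight): "B is a knave" — true. ✓
This is the unique consistent assignment.

A is a knight, B is a knave, C is a knight, D is a knave, and E is a knight.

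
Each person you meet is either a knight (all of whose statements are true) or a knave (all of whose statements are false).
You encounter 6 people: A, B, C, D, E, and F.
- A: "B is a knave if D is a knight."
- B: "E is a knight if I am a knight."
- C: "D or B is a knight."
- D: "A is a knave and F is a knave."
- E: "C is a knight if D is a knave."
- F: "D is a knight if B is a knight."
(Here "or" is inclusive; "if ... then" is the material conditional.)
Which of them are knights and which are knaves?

Since A is a knight, "B is a knave if D is a knight" needs to be True, which holds.
As a knight, B's statement "E is a knight if I am a knight" should be True; it is.
Since C is a knight, "D or B is a knight" needs to be True, which holds.
D is a knave, and the claim "A is a knave and F is a knave" is indeed False.
E (knight): "C is a knight if D is a knave" — True. ✓
As a knave, F's statement "D is a knight if B is a knight" should be False; it is.

A is a knight, B is a knight, C is a knight, D is a knave, E is a knight, and F is a knave.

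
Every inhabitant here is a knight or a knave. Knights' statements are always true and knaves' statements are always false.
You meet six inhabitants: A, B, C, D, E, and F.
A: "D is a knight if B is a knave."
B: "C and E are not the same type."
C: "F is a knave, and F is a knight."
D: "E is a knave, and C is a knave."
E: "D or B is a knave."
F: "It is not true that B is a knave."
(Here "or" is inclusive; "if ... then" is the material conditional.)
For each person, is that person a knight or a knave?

A is a knight, B is a knight, C is a knave, D is a knave, E is a knight, and F is a knight.

Since A is a knight, "D is a knight if B is a knave" needs to be True, which holds.
Since B is a knight, "C and E are not the same type" needs to be True, which holds.
C is a knave, so "F is a knave, and F is a knight" must be False — and it is.
As a knave, D's statement "E is a knave, and C is a knave" should be False; it is.
Since E is a knight, "D or B is a knave" needs to be True, which holds.
F is a knight; "it is not true that B is a knave" is True, as required.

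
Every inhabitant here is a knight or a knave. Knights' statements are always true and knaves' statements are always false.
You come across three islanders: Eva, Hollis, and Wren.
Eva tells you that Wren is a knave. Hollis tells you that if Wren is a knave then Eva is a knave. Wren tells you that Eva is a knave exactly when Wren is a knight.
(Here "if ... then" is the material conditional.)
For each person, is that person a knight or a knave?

Knights: Hollis and Wren. Knaves: Eva.

As a knave, Eva's statement "Wren is a knave" should be false; it is.
Hollis is a knight; "if Wren is a knave then Eva is a knave" is True, as required.
Wren is a knight, so "Eva is a knave exactly when Wren is a knight" must be True — and it is.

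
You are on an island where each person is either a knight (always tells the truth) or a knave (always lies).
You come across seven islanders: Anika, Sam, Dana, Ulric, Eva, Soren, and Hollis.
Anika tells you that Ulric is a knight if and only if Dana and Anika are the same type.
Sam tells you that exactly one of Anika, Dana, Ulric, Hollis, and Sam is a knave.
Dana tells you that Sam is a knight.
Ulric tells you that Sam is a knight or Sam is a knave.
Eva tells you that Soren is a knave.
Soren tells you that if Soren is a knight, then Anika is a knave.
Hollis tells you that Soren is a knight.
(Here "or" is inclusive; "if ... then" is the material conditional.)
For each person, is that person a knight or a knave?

Anika is a knave, so "Ulric is a knight if and only if Dana and Anika are the same type" must be false — and it is.
As a knight, Sam's statement "exactly one of Anika, Dana, Ulric, Hollis, and Sam is a knave" should be true; it is.
Dana is a knight, so "Sam is a knight" must be true — and it is.
Ulric is a knight; "Sam is a knight or Sam is a knave" is true, as required.
Eva is a knave; "Soren is a knave" is false, as required.
Soren is a knight; "if Soren is a knight, then Anika is a knave" is true, as required.
Hollis (knight): "Soren is a knight" — true. ✓

Anika is a knave, Sam is a knight, Dana is a knight, Ulric is a knight, Eva is a knave, Soren is a knight, and Hollis is a knight.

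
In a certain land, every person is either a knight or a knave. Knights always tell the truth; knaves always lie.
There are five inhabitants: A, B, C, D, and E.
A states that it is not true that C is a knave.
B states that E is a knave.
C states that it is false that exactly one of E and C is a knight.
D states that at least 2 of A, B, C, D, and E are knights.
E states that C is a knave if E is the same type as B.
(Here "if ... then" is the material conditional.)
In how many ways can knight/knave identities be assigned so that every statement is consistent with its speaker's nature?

Consistent assignments:
  A=knight, B=knave, C=knight, D=knight, E=knight
  A=knave, B=knave, C=knave, D=knight, E=knight
  A=knave, B=knave, C=knave, D=knave, E=knight

3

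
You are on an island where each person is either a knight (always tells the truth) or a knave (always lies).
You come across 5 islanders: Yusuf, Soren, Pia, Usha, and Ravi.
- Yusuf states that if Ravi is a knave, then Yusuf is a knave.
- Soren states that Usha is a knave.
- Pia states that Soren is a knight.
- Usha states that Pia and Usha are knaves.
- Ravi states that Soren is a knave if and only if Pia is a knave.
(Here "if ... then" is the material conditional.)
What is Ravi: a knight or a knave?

Ravi is a knight.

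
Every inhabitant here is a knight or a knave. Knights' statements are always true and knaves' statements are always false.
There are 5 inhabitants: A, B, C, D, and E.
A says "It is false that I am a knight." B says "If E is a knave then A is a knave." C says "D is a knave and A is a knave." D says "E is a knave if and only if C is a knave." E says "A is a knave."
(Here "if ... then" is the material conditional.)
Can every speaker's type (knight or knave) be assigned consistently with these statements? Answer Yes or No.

No

Checking all 32 assignments, each has at least one speaker whose statement's truth value contradicts their type.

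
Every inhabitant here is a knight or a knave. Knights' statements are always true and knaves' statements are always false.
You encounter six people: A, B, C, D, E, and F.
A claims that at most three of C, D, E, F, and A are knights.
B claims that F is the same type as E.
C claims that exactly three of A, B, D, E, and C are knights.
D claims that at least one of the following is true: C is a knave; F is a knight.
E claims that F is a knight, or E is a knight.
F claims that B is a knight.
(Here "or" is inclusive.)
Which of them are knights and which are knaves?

A is a knight, B is a knave, C is a knight, D is a knave, E is a knight, and F is a knave.

A is a knight, so "at most three of C, D, E, F, and A are knights" must be true — and it is.
B is a knave; "F is the same type as E" is false, as required.
C is a knight, and the claim "exactly three of A, B, D, E, and C are knights" is indeed true.
Since D is a knave, "at least one of the following is true: C is a knave; F is a knight" needs to be false, which holds.
As a knight, E's statement "F is a knight, or E is a knight" should be true; it is.
As a knave, F's statement "B is a knight" should be false; it is.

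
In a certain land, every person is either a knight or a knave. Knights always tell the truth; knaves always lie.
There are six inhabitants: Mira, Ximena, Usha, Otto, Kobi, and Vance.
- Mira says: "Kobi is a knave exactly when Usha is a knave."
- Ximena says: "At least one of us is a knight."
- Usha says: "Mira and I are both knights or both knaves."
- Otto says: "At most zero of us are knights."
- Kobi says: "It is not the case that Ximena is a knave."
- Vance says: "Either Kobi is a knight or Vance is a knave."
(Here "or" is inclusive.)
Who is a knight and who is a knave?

Mira is a knight, Ximena is a knight, Usha is a knight, Otto is a knave, Kobi is a knight, and Vance is a knight.

Mira is a knight, and the claim "Kobi is a knave exactly when Usha is a knave" is indeed True.
Ximena (knight): "at least one of us is a knight" — True. ✓
As a knight, Usha's statement "Mira and I are both knights or both knaves" should be True; it is.
As a knave, Otto's statement "at most zero of us are knights" should be false; it is.
Kobi is a knight, and the claim "it is not the case that Ximena is a knave" is indeed True.
Vance is a knight; "either Kobi is a knight or Vance is a knave" is True, as required.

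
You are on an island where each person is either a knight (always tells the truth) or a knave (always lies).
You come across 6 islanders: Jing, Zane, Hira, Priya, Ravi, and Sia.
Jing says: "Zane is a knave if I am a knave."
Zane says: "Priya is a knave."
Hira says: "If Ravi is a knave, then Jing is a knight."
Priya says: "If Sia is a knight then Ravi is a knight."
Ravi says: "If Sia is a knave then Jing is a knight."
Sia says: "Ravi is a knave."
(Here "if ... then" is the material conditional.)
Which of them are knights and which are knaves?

Since Jing is a knight, "Zane is a knave if I am a knave" needs to be true, which holds.
Since Zane is a knave, "Priya is a knave" needs to be false, which holds.
Hira is a knight, so "if Ravi is a knave, then Jing is a knight" must be true — and it is.
Priya (knight): "if Sia is a knight then Ravi is a knight" — true. ✓
Ravi is a knight, and the claim "if Sia is a knave then Jing is a knight" is indeed true.
Sia is a knave; "Ravi is a knave" is false, as required.

Knights: Jing, Hira, Priya, and Ravi. Knaves: Zane and Sia.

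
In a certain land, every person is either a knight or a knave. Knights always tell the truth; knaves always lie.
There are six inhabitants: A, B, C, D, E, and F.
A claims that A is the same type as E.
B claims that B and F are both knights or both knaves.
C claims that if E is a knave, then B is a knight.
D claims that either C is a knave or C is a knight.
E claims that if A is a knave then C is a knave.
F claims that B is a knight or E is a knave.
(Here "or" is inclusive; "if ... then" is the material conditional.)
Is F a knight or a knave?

Consistent assignments: {A=knight, B=knight, C=knight, D=knight, E=knight, F=knight}
In every consistent assignment, F is a knight.

F is a knight.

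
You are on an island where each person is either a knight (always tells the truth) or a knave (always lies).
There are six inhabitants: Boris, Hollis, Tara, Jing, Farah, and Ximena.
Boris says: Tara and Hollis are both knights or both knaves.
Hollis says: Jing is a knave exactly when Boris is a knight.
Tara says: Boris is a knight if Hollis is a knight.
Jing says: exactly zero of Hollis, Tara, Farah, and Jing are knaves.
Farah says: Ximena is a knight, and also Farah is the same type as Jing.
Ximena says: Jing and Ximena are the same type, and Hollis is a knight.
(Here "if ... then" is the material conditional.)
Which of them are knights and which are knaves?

Boris is a knave, Hollis is a knave, Tara is a knight, Jing is a knave, Farah is a knave, and Ximena is a knave.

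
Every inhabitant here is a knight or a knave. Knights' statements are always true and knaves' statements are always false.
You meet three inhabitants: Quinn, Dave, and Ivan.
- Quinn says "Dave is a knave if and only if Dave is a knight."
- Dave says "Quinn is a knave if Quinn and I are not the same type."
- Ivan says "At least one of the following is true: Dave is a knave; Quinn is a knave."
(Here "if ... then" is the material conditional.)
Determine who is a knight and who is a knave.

Quinn is a knave, Dave is a knight, and Ivan is a knight.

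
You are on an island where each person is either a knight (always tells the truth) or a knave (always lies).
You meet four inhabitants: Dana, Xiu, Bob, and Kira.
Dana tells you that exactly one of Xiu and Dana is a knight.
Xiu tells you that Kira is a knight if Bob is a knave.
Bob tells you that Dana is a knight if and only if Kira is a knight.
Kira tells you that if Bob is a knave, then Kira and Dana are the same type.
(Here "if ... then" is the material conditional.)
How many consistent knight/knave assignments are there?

1

Consistent assignments:
  Dana=knight, Xiu=knave, Bob=knave, Kira=knave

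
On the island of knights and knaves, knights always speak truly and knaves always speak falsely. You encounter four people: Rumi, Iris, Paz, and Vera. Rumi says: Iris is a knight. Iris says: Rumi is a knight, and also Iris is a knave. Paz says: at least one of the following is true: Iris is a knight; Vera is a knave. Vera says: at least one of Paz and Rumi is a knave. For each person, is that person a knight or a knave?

Rumi is a knave, Iris is a knave, Paz is a knave, and Vera is a knight.

Rumi is a knave, so "Iris is a knight" must be False — and it is.
Iris is a knave, and the claim "Rumi is a knight, and also Iris is a knave" is indeed False.
Paz is a knave, so "at least one of the following is true: Iris is a knight; Vera is a knave" must be False — and it is.
Since Vera is a knight, "at least one of Paz and Rumi is a knave" needs to be True, which holds.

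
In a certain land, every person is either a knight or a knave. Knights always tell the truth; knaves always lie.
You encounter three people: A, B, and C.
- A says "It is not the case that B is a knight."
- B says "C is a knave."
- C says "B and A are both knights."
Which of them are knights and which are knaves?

Suppose A is a knight. Then A's statement "it is not the case that B is a knight" would have to be true. Checking the 4 ways to assign the others, none is consistent with every speaker.
(For instance, with B=knight, C=knave, A's claim "it is not the case that B is a knight" comes out false where it would need to be true.)
So A must be a knave, making "it is not the case that B is a knight" false. Taking A=knave, B=knight, C=knave, each remaining statement checks out:
  B (knight): "C is a knave" — true. ✓
  C (knave): "B and A are both knights" — false. ✓
This is the unique consistent assignment.

A is a knave, B is a knight, and C is a knave.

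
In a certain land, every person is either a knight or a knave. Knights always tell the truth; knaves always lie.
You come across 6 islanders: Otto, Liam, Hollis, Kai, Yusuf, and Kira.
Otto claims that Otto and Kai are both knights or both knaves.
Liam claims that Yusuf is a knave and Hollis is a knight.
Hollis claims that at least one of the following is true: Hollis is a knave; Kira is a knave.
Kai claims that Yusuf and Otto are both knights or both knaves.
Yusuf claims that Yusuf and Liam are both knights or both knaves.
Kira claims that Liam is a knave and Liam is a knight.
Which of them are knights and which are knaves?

Otto is a knave, Liam is a knight, Hollis is a knight, Kai is a knight, Yusuf is a knave, and Kira is a knave.

Since Otto is a knave, "Otto and Kai are both knights or both knaves" needs to be false, which holds.
Liam (knight): "Yusuf is a knave and Hollis is a knight" — True. ✓
Hollis is a knight, and the claim "at least one of the following is true: Hollis is a knave; Kira is a knave" is indeed True.
Kai is a knight; "Yusuf and Otto are both knights or both knaves" is True, as required.
Yusuf is a knave, so "Yusuf and Liam are both knights or both knaves" must be false — and it is.
Kira (knave): "Liam is a knave and Liam is a knight" — false. ✓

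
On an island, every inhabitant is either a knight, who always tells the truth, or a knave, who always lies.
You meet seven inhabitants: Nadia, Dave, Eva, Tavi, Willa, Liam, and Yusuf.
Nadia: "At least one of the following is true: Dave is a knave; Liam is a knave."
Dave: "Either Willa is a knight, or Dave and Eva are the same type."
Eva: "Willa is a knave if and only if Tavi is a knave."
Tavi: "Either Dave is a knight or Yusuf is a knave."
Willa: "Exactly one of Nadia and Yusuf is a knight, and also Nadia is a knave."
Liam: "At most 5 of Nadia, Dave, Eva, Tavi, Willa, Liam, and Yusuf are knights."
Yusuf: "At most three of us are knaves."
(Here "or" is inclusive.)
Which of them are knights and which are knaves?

Since Nadia is a knight, "at least one of the following is true: Dave is a knave; Liam is a knave" needs to be true, which holds.
Since Dave is a knave, "either Willa is a knight, or Dave and Eva are the same type" needs to be False, which holds.
As a knight, Eva's statement "Willa is a knave if and only if Tavi is a knave" should be true; it is.
Tavi is a knave; "either Dave is a knight or Yusuf is a knave" is False, as required.
Since Willa is a knave, "exactly one of Nadia and Yusuf is a knight, and also Nadia is a knave" needs to be False, which holds.
Liam is a knight, and the claim "at most 5 of Nadia, Dave, Eva, Tavi, Willa, Liam, and Yusuf are knights" is indeed true.
Since Yusuf is a knight, "at most three of us are knaves" needs to be true, which holds.

Nadia is a knight, Dave is a knave, Eva is a knight, Tavi is a knave, Willa is a knave, Liam is a knight, and Yusuf is a knight.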